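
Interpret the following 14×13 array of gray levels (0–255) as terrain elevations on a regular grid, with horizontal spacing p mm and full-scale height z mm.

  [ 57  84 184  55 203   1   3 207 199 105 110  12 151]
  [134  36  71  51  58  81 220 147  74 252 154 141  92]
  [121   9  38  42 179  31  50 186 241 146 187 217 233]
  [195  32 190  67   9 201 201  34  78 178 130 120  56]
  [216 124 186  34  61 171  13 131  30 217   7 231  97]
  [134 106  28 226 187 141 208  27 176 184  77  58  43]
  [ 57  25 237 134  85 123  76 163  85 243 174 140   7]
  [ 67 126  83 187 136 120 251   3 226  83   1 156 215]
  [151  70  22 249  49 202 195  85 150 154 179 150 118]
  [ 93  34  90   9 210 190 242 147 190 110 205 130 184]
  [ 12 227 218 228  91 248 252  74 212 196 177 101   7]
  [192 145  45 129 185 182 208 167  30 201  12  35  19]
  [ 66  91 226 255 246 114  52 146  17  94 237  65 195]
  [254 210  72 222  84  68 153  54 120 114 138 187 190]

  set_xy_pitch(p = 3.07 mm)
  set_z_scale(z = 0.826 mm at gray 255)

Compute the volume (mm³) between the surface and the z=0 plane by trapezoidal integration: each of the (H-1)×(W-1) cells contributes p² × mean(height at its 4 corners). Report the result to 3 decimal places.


height_mm = gray/255 × 0.826; cell vol = 3.07² × mean(4 corners)
unit = 3.07² × 0.826 / (4×255) = 0.00763232 mm³ per gray-sum
row 0: Σ corner-gray over 12 cells = 5330  → 40.6803
row 1: Σ corner-gray over 12 cells = 5802  → 44.2827
row 2: Σ corner-gray over 12 cells = 5737  → 43.7866
row 3: Σ corner-gray over 12 cells = 5454  → 41.6267
row 4: Σ corner-gray over 12 cells = 5736  → 43.7790
row 5: Σ corner-gray over 12 cells = 6047  → 46.1526
row 6: Σ corner-gray over 12 cells = 6060  → 46.2519
row 7: Σ corner-gray over 12 cells = 6305  → 48.1218
row 8: Σ corner-gray over 12 cells = 6670  → 50.9076
row 9: Σ corner-gray over 12 cells = 7458  → 56.9218
row 10: Σ corner-gray over 12 cells = 6956  → 53.0904
row 11: Σ corner-gray over 12 cells = 6236  → 47.5952
row 12: Σ corner-gray over 12 cells = 6635  → 50.6404
Σ rows: total corner-gray = 80426  → 613.8370 mm³

613.837


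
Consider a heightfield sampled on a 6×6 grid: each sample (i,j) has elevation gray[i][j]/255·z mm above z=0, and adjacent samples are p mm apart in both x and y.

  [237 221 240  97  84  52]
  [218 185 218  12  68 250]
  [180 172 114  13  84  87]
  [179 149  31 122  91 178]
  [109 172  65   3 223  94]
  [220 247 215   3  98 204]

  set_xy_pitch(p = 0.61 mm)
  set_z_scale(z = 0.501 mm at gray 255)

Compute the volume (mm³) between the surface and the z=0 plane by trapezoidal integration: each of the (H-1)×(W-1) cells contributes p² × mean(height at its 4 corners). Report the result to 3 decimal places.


2.303

height_mm = gray/255 × 0.501; cell vol = 0.61² × mean(4 corners)
unit = 0.61² × 0.501 / (4×255) = 0.000182767 mm³ per gray-sum
row 0: Σ corner-gray over 5 cells = 3007  → 0.5496
row 1: Σ corner-gray over 5 cells = 2467  → 0.4509
row 2: Σ corner-gray over 5 cells = 2176  → 0.3977
row 3: Σ corner-gray over 5 cells = 2272  → 0.4152
row 4: Σ corner-gray over 5 cells = 2679  → 0.4896
Σ rows: total corner-gray = 12601  → 2.3030 mm³


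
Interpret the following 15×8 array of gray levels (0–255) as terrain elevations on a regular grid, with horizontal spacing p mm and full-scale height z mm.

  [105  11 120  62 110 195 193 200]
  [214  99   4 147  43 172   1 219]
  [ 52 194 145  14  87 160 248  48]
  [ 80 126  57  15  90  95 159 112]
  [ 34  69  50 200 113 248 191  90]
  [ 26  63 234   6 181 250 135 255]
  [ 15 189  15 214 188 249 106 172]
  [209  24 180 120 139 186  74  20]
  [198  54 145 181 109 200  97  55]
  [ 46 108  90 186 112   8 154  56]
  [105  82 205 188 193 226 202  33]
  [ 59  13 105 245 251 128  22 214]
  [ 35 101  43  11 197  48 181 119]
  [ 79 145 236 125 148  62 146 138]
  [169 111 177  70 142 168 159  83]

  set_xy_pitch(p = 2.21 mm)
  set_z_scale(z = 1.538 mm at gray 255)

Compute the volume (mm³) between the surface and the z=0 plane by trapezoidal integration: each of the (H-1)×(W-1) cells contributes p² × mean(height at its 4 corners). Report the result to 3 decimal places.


height_mm = gray/255 × 1.538; cell vol = 2.21² × mean(4 corners)
unit = 2.21² × 1.538 / (4×255) = 0.00736446 mm³ per gray-sum
row 0: Σ corner-gray over 7 cells = 3052  → 22.4763
row 1: Σ corner-gray over 7 cells = 3161  → 23.2790
row 2: Σ corner-gray over 7 cells = 3072  → 22.6236
row 3: Σ corner-gray over 7 cells = 3142  → 23.1391
row 4: Σ corner-gray over 7 cells = 3885  → 28.6109
row 5: Σ corner-gray over 7 cells = 4128  → 30.4005
row 6: Σ corner-gray over 7 cells = 3784  → 27.8671
row 7: Σ corner-gray over 7 cells = 3500  → 25.7756
row 8: Σ corner-gray over 7 cells = 3243  → 23.8829
row 9: Σ corner-gray over 7 cells = 3748  → 27.6020
row 10: Σ corner-gray over 7 cells = 4131  → 30.4226
row 11: Σ corner-gray over 7 cells = 3117  → 22.9550
row 12: Σ corner-gray over 7 cells = 3257  → 23.9860
row 13: Σ corner-gray over 7 cells = 3847  → 28.3311
Σ rows: total corner-gray = 49067  → 361.3518 mm³

361.352


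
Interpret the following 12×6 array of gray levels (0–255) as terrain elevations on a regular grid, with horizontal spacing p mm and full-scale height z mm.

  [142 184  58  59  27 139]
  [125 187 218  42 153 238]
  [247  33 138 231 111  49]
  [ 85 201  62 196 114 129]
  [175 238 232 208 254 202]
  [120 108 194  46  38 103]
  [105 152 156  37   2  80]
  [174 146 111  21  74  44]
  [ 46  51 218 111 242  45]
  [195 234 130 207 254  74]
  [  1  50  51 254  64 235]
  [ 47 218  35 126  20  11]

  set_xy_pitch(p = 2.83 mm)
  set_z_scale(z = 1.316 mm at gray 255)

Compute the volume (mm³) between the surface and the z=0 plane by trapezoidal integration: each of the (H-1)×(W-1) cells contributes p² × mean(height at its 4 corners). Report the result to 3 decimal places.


height_mm = gray/255 × 1.316; cell vol = 2.83² × mean(4 corners)
unit = 2.83² × 1.316 / (4×255) = 0.0103331 mm³ per gray-sum
row 0: Σ corner-gray over 5 cells = 2500  → 25.8326
row 1: Σ corner-gray over 5 cells = 2885  → 29.8109
row 2: Σ corner-gray over 5 cells = 2682  → 27.7132
row 3: Σ corner-gray over 5 cells = 3601  → 37.2093
row 4: Σ corner-gray over 5 cells = 3236  → 33.4378
row 5: Σ corner-gray over 5 cells = 1874  → 19.3641
row 6: Σ corner-gray over 5 cells = 1801  → 18.6098
row 7: Σ corner-gray over 5 cells = 2257  → 23.3217
row 8: Σ corner-gray over 5 cells = 3254  → 33.6237
row 9: Σ corner-gray over 5 cells = 2993  → 30.9268
row 10: Σ corner-gray over 5 cells = 1930  → 19.9428
Σ rows: total corner-gray = 29013  → 299.7928 mm³

299.793


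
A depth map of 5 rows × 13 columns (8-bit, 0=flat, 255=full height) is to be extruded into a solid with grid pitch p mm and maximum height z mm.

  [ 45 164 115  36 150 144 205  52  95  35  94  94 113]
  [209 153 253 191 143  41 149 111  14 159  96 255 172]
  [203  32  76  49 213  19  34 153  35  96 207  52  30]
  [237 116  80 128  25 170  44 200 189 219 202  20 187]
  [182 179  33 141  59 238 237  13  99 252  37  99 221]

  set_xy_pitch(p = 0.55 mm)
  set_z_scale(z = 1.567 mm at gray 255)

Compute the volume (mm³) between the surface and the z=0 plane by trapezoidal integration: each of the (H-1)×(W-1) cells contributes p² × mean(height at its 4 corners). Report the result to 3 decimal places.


height_mm = gray/255 × 1.567; cell vol = 0.55² × mean(4 corners)
unit = 0.55² × 1.567 / (4×255) = 0.000464723 mm³ per gray-sum
row 0: Σ corner-gray over 12 cells = 6037  → 2.8055
row 1: Σ corner-gray over 12 cells = 5676  → 2.6378
row 2: Σ corner-gray over 12 cells = 5375  → 2.4979
row 3: Σ corner-gray over 12 cells = 6387  → 2.9682
Σ rows: total corner-gray = 23475  → 10.9094 mm³

10.909


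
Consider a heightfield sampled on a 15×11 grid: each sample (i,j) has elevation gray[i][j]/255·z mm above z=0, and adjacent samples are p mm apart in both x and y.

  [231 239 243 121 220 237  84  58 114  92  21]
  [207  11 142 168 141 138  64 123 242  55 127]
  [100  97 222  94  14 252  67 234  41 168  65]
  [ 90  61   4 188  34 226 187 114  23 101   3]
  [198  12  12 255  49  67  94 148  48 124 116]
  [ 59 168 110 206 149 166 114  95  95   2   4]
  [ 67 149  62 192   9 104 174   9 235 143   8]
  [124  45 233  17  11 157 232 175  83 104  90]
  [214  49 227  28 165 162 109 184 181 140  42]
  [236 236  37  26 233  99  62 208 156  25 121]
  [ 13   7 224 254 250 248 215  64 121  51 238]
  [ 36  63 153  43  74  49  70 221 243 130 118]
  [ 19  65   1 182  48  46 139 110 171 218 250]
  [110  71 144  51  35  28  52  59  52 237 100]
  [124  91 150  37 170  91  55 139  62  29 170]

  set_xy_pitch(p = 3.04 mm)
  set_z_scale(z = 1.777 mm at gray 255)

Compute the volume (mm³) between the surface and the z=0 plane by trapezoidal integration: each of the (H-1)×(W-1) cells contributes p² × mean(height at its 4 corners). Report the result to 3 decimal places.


height_mm = gray/255 × 1.777; cell vol = 3.04² × mean(4 corners)
unit = 3.04² × 1.777 / (4×255) = 0.0161003 mm³ per gray-sum
row 0: Σ corner-gray over 10 cells = 5570  → 89.6788
row 1: Σ corner-gray over 10 cells = 5045  → 81.2261
row 2: Σ corner-gray over 10 cells = 4512  → 72.6446
row 3: Σ corner-gray over 10 cells = 3901  → 62.8073
row 4: Σ corner-gray over 10 cells = 4205  → 67.7018
row 5: Σ corner-gray over 10 cells = 4502  → 72.4836
row 6: Σ corner-gray over 10 cells = 4557  → 73.3691
row 7: Σ corner-gray over 10 cells = 5074  → 81.6930
row 8: Σ corner-gray over 10 cells = 5267  → 84.8004
row 9: Σ corner-gray over 10 cells = 5640  → 90.8058
row 10: Σ corner-gray over 10 cells = 5365  → 86.3782
row 11: Σ corner-gray over 10 cells = 4475  → 72.0489
row 12: Σ corner-gray over 10 cells = 3897  → 62.7429
row 13: Σ corner-gray over 10 cells = 3610  → 58.1221
Σ rows: total corner-gray = 65620  → 1056.5028 mm³

1056.503


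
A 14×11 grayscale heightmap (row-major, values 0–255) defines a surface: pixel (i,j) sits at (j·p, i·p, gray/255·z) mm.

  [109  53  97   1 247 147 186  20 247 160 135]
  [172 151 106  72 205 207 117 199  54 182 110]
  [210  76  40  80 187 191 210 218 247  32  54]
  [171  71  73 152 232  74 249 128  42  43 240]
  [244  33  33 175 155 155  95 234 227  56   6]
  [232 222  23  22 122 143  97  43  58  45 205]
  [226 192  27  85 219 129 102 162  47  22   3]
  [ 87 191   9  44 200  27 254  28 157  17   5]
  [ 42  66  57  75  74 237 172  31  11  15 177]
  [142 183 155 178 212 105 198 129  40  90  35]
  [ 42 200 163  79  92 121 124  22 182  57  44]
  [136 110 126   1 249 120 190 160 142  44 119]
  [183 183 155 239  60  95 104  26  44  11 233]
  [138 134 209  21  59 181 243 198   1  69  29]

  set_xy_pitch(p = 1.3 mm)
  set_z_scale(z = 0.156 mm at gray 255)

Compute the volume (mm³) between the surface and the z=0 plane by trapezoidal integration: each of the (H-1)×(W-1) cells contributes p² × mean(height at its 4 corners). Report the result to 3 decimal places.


height_mm = gray/255 × 0.156; cell vol = 1.3² × mean(4 corners)
unit = 1.3² × 0.156 / (4×255) = 0.000258471 mm³ per gray-sum
row 0: Σ corner-gray over 10 cells = 5428  → 1.4030
row 1: Σ corner-gray over 10 cells = 5694  → 1.4717
row 2: Σ corner-gray over 10 cells = 5365  → 1.3867
row 3: Σ corner-gray over 10 cells = 5115  → 1.3221
row 4: Σ corner-gray over 10 cells = 4563  → 1.1794
row 5: Σ corner-gray over 10 cells = 4186  → 1.0820
row 6: Σ corner-gray over 10 cells = 4145  → 1.0714
row 7: Σ corner-gray over 10 cells = 3641  → 0.9411
row 8: Σ corner-gray over 10 cells = 4452  → 1.1507
row 9: Σ corner-gray over 10 cells = 4923  → 1.2725
row 10: Σ corner-gray over 10 cells = 4705  → 1.2161
row 11: Σ corner-gray over 10 cells = 4789  → 1.2378
row 12: Σ corner-gray over 10 cells = 4647  → 1.2011
Σ rows: total corner-gray = 61653  → 15.9355 mm³

15.935


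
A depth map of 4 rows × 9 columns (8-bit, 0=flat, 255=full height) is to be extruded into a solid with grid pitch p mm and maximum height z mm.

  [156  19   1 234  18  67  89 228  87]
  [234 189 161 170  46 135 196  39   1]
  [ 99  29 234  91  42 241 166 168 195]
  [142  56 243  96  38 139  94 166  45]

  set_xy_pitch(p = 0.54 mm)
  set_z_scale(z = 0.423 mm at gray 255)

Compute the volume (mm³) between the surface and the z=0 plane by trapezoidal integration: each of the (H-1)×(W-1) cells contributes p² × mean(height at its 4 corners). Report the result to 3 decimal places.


1.462

height_mm = gray/255 × 0.423; cell vol = 0.54² × mean(4 corners)
unit = 0.54² × 0.423 / (4×255) = 0.000120928 mm³ per gray-sum
row 0: Σ corner-gray over 8 cells = 3662  → 0.4428
row 1: Σ corner-gray over 8 cells = 4343  → 0.5252
row 2: Σ corner-gray over 8 cells = 4087  → 0.4942
Σ rows: total corner-gray = 12092  → 1.4623 mm³


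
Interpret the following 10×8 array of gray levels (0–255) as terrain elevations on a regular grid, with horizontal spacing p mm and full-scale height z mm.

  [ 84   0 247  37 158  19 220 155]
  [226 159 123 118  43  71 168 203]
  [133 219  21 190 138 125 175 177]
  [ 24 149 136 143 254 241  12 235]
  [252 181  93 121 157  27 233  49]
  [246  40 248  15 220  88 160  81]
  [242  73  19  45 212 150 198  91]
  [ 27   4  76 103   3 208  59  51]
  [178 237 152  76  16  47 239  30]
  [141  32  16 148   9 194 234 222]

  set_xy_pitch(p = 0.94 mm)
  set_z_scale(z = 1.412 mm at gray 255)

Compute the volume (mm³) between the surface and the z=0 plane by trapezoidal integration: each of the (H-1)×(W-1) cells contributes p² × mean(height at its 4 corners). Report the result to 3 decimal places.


height_mm = gray/255 × 1.412; cell vol = 0.94² × mean(4 corners)
unit = 0.94² × 1.412 / (4×255) = 0.00122318 mm³ per gray-sum
row 0: Σ corner-gray over 7 cells = 3394  → 4.1515
row 1: Σ corner-gray over 7 cells = 3839  → 4.6958
row 2: Σ corner-gray over 7 cells = 4175  → 5.1068
row 3: Σ corner-gray over 7 cells = 4054  → 4.9588
row 4: Σ corner-gray over 7 cells = 3794  → 4.6407
row 5: Σ corner-gray over 7 cells = 3596  → 4.3986
row 6: Σ corner-gray over 7 cells = 2711  → 3.3160
row 7: Σ corner-gray over 7 cells = 2726  → 3.3344
row 8: Σ corner-gray over 7 cells = 3371  → 4.1233
Σ rows: total corner-gray = 31660  → 38.7259 mm³

38.726


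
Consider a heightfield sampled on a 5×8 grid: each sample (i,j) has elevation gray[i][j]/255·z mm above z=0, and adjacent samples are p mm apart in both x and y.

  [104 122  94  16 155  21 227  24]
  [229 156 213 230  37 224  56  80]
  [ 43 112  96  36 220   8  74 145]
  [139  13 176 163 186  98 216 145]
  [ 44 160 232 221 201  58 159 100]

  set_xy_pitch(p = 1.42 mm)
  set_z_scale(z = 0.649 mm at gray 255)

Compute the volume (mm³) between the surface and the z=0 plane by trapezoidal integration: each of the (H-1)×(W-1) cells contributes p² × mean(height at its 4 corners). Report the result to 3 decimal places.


height_mm = gray/255 × 0.649; cell vol = 1.42² × mean(4 corners)
unit = 1.42² × 0.649 / (4×255) = 0.00128298 mm³ per gray-sum
row 0: Σ corner-gray over 7 cells = 3539  → 4.5405
row 1: Σ corner-gray over 7 cells = 3421  → 4.3891
row 2: Σ corner-gray over 7 cells = 3268  → 4.1928
row 3: Σ corner-gray over 7 cells = 4194  → 5.3808
Σ rows: total corner-gray = 14422  → 18.5032 mm³

18.503


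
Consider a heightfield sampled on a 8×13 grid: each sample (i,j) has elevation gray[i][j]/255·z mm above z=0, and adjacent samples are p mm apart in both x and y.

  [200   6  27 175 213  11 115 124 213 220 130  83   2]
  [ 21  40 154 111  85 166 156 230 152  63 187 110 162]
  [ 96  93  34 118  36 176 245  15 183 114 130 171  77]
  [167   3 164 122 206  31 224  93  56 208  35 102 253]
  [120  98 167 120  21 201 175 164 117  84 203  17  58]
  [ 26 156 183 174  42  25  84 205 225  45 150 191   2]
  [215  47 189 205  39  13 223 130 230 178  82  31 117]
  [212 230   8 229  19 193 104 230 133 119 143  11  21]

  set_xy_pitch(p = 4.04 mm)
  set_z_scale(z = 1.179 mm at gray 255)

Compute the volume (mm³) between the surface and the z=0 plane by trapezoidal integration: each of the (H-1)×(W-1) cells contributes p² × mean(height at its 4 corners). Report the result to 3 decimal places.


height_mm = gray/255 × 1.179; cell vol = 4.04² × mean(4 corners)
unit = 4.04² × 1.179 / (4×255) = 0.0188658 mm³ per gray-sum
row 0: Σ corner-gray over 12 cells = 5927  → 111.8179
row 1: Σ corner-gray over 12 cells = 5894  → 111.1953
row 2: Σ corner-gray over 12 cells = 5711  → 107.7429
row 3: Σ corner-gray over 12 cells = 5820  → 109.7992
row 4: Σ corner-gray over 12 cells = 5900  → 111.3085
row 5: Σ corner-gray over 12 cells = 6054  → 114.2139
row 6: Σ corner-gray over 12 cells = 6137  → 115.7797
Σ rows: total corner-gray = 41443  → 781.8574 mm³

781.857


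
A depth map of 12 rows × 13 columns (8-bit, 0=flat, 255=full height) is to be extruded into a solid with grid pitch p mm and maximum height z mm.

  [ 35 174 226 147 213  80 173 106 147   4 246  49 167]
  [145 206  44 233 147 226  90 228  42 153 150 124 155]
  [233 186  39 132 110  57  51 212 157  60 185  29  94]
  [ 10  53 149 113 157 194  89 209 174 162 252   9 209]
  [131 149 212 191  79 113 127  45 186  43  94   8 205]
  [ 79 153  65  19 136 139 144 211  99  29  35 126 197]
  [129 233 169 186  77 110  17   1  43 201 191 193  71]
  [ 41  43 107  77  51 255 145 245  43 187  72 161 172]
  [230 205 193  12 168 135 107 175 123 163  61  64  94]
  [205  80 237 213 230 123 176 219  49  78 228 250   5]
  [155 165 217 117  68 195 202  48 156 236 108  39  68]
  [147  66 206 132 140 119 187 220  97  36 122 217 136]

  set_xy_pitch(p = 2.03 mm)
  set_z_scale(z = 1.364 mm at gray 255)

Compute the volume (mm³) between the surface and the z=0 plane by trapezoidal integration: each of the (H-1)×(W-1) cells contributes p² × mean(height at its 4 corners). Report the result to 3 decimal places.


height_mm = gray/255 × 1.364; cell vol = 2.03² × mean(4 corners)
unit = 2.03² × 1.364 / (4×255) = 0.00551069 mm³ per gray-sum
row 0: Σ corner-gray over 12 cells = 6918  → 38.1230
row 1: Σ corner-gray over 12 cells = 6349  → 34.9874
row 2: Σ corner-gray over 12 cells = 6104  → 33.6373
row 3: Σ corner-gray over 12 cells = 6171  → 34.0065
row 4: Σ corner-gray over 12 cells = 5418  → 29.8569
row 5: Σ corner-gray over 12 cells = 5630  → 31.0252
row 6: Σ corner-gray over 12 cells = 6027  → 33.2130
row 7: Σ corner-gray over 12 cells = 6121  → 33.7310
row 8: Σ corner-gray over 12 cells = 7112  → 39.1921
row 9: Σ corner-gray over 12 cells = 7301  → 40.2336
row 10: Σ corner-gray over 12 cells = 6692  → 36.8776
Σ rows: total corner-gray = 69843  → 384.8834 mm³

384.883


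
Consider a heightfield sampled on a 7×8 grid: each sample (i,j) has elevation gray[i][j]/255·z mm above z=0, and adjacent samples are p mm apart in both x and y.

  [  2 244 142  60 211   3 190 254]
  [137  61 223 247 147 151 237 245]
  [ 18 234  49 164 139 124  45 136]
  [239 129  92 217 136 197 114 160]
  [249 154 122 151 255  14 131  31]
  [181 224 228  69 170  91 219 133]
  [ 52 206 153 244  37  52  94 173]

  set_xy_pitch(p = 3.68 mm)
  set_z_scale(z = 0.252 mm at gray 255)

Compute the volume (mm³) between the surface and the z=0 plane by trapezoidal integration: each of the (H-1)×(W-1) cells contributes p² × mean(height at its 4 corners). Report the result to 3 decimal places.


83.467

height_mm = gray/255 × 0.252; cell vol = 3.68² × mean(4 corners)
unit = 3.68² × 0.252 / (4×255) = 0.00334577 mm³ per gray-sum
row 0: Σ corner-gray over 7 cells = 4470  → 14.9556
row 1: Σ corner-gray over 7 cells = 4178  → 13.9786
row 2: Σ corner-gray over 7 cells = 3833  → 12.8243
row 3: Σ corner-gray over 7 cells = 4103  → 13.7277
row 4: Σ corner-gray over 7 cells = 4250  → 14.2195
row 5: Σ corner-gray over 7 cells = 4113  → 13.7611
Σ rows: total corner-gray = 24947  → 83.4669 mm³


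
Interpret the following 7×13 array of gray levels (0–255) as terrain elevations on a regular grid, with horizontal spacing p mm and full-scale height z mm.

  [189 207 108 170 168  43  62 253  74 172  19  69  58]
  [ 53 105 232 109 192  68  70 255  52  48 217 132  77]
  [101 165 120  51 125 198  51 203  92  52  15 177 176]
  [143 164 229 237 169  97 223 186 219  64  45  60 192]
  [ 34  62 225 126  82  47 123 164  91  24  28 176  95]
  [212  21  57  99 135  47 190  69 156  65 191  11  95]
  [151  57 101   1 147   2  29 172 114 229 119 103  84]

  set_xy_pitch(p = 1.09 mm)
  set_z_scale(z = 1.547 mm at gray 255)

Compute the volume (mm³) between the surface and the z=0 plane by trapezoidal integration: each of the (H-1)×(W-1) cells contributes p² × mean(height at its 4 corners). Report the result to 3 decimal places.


height_mm = gray/255 × 1.547; cell vol = 1.09² × mean(4 corners)
unit = 1.09² × 1.547 / (4×255) = 0.00180195 mm³ per gray-sum
row 0: Σ corner-gray over 12 cells = 6027  → 10.8604
row 1: Σ corner-gray over 12 cells = 5865  → 10.5684
row 2: Σ corner-gray over 12 cells = 6496  → 11.7055
row 3: Σ corner-gray over 12 cells = 6146  → 11.0748
row 4: Σ corner-gray over 12 cells = 4814  → 8.6746
row 5: Σ corner-gray over 12 cells = 4772  → 8.5989
Σ rows: total corner-gray = 34120  → 61.4826 mm³

61.483


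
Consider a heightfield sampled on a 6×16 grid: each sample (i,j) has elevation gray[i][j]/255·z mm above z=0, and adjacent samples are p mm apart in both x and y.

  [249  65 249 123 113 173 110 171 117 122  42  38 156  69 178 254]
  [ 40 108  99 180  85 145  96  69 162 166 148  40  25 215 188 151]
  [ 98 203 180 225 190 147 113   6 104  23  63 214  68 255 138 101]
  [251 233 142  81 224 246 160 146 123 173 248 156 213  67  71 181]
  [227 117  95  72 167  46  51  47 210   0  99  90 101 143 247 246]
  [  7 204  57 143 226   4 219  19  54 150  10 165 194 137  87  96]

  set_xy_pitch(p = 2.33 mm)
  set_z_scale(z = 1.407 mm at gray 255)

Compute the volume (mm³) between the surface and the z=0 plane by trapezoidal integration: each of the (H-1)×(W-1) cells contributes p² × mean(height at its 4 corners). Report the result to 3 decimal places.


height_mm = gray/255 × 1.407; cell vol = 2.33² × mean(4 corners)
unit = 2.33² × 1.407 / (4×255) = 0.00748869 mm³ per gray-sum
row 0: Σ corner-gray over 15 cells = 7598  → 56.8991
row 1: Σ corner-gray over 15 cells = 7700  → 57.6629
row 2: Σ corner-gray over 15 cells = 9055  → 67.8101
row 3: Σ corner-gray over 15 cells = 8441  → 63.2120
row 4: Σ corner-gray over 15 cells = 6884  → 51.5521
Σ rows: total corner-gray = 39678  → 297.1362 mm³

297.136


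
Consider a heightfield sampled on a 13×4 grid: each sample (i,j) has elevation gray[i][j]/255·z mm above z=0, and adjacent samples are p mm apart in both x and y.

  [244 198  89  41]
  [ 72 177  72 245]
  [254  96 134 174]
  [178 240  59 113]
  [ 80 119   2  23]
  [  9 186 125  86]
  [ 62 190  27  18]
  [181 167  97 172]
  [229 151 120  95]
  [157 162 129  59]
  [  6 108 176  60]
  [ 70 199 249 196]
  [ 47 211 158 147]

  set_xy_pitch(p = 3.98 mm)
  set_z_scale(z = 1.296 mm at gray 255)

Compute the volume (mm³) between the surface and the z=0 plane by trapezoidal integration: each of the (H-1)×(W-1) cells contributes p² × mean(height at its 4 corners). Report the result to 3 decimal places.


height_mm = gray/255 × 1.296; cell vol = 3.98² × mean(4 corners)
unit = 3.98² × 1.296 / (4×255) = 0.0201266 mm³ per gray-sum
row 0: Σ corner-gray over 3 cells = 1674  → 33.6920
row 1: Σ corner-gray over 3 cells = 1703  → 34.2756
row 2: Σ corner-gray over 3 cells = 1777  → 35.7650
row 3: Σ corner-gray over 3 cells = 1234  → 24.8363
row 4: Σ corner-gray over 3 cells = 1062  → 21.3745
row 5: Σ corner-gray over 3 cells = 1231  → 24.7759
row 6: Σ corner-gray over 3 cells = 1395  → 28.0766
row 7: Σ corner-gray over 3 cells = 1747  → 35.1612
row 8: Σ corner-gray over 3 cells = 1664  → 33.4907
row 9: Σ corner-gray over 3 cells = 1432  → 28.8213
row 10: Σ corner-gray over 3 cells = 1796  → 36.1474
row 11: Σ corner-gray over 3 cells = 2094  → 42.1452
Σ rows: total corner-gray = 18809  → 378.5617 mm³

378.562


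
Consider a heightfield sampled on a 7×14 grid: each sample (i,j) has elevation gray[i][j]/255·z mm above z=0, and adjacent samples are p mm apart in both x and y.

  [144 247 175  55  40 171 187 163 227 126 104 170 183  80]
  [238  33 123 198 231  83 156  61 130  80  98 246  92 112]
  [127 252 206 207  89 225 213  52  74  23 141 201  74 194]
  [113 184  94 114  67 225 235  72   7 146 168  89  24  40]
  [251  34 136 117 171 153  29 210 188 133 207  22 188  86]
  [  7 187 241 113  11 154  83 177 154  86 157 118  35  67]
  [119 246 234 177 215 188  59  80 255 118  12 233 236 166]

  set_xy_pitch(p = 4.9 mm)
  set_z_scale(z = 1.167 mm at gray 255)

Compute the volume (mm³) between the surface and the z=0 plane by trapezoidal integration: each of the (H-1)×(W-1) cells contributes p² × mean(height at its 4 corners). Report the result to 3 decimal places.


1155.097

height_mm = gray/255 × 1.167; cell vol = 4.9² × mean(4 corners)
unit = 4.9² × 1.167 / (4×255) = 0.0274703 mm³ per gray-sum
row 0: Σ corner-gray over 13 cells = 7332  → 201.4120
row 1: Σ corner-gray over 13 cells = 7247  → 199.0770
row 2: Σ corner-gray over 13 cells = 6838  → 187.8417
row 3: Σ corner-gray over 13 cells = 6516  → 178.9962
row 4: Σ corner-gray over 13 cells = 6619  → 181.8257
row 5: Σ corner-gray over 13 cells = 7497  → 205.9446
Σ rows: total corner-gray = 42049  → 1155.0972 mm³


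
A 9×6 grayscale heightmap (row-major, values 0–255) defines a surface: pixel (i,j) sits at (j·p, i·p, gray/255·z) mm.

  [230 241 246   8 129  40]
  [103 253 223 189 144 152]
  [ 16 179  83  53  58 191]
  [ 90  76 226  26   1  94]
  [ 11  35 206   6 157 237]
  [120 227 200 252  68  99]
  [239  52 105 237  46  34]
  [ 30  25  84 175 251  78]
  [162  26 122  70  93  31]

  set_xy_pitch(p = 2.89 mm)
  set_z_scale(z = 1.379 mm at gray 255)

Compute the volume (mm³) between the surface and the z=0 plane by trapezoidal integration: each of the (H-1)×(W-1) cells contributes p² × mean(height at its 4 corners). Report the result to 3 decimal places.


height_mm = gray/255 × 1.379; cell vol = 2.89² × mean(4 corners)
unit = 2.89² × 1.379 / (4×255) = 0.0112917 mm³ per gray-sum
row 0: Σ corner-gray over 5 cells = 3391  → 38.2902
row 1: Σ corner-gray over 5 cells = 2826  → 31.9104
row 2: Σ corner-gray over 5 cells = 1795  → 20.2686
row 3: Σ corner-gray over 5 cells = 1898  → 21.4317
row 4: Σ corner-gray over 5 cells = 2769  → 31.2667
row 5: Σ corner-gray over 5 cells = 2866  → 32.3620
row 6: Σ corner-gray over 5 cells = 2331  → 26.3210
row 7: Σ corner-gray over 5 cells = 1993  → 22.5044
Σ rows: total corner-gray = 19869  → 224.3550 mm³

224.355


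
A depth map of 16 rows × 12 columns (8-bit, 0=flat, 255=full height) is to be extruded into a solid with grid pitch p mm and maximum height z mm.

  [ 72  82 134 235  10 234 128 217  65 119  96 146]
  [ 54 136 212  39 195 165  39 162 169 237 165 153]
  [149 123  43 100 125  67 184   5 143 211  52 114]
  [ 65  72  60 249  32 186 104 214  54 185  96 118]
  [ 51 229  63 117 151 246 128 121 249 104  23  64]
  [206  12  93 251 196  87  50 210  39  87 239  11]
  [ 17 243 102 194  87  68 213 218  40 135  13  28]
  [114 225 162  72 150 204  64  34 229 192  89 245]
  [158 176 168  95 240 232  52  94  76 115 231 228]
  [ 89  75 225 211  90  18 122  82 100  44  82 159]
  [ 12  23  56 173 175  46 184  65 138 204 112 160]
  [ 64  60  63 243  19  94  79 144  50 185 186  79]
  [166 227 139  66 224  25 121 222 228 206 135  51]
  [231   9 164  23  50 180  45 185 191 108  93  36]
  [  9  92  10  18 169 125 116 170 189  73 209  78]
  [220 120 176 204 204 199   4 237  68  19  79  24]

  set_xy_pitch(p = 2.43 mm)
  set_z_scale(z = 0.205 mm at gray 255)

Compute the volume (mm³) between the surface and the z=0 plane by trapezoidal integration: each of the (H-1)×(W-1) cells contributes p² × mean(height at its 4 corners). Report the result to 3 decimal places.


98.630

height_mm = gray/255 × 0.205; cell vol = 2.43² × mean(4 corners)
unit = 2.43² × 0.205 / (4×255) = 0.00118677 mm³ per gray-sum
row 0: Σ corner-gray over 11 cells = 6103  → 7.2429
row 1: Σ corner-gray over 11 cells = 5614  → 6.6625
row 2: Σ corner-gray over 11 cells = 5056  → 6.0003
row 3: Σ corner-gray over 11 cells = 5664  → 6.7219
row 4: Σ corner-gray over 11 cells = 5722  → 6.7907
row 5: Σ corner-gray over 11 cells = 5416  → 6.4275
row 6: Σ corner-gray over 11 cells = 5872  → 6.9687
row 7: Σ corner-gray over 11 cells = 6545  → 7.7674
row 8: Σ corner-gray over 11 cells = 5690  → 6.7527
row 9: Σ corner-gray over 11 cells = 4870  → 5.7796
row 10: Σ corner-gray over 11 cells = 4913  → 5.8306
row 11: Σ corner-gray over 11 cells = 5792  → 6.8738
row 12: Σ corner-gray over 11 cells = 5766  → 6.8429
row 13: Σ corner-gray over 11 cells = 4792  → 5.6870
row 14: Σ corner-gray over 11 cells = 5293  → 6.2816
Σ rows: total corner-gray = 83108  → 98.6300 mm³


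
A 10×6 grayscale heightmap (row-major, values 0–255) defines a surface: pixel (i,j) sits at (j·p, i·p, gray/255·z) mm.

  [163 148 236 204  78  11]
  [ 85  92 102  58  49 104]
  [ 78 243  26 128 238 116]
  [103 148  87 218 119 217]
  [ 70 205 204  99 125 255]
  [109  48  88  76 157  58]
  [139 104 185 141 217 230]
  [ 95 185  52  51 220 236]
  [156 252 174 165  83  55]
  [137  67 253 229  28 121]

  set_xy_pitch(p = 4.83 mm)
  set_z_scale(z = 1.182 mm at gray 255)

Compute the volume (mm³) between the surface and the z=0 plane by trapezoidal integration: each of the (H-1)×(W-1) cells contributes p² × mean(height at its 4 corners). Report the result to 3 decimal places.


height_mm = gray/255 × 1.182; cell vol = 4.83² × mean(4 corners)
unit = 4.83² × 1.182 / (4×255) = 0.0270341 mm³ per gray-sum
row 0: Σ corner-gray over 5 cells = 2297  → 62.0973
row 1: Σ corner-gray over 5 cells = 2255  → 60.9618
row 2: Σ corner-gray over 5 cells = 2928  → 79.1558
row 3: Σ corner-gray over 5 cells = 3055  → 82.5891
row 4: Σ corner-gray over 5 cells = 2496  → 67.4771
row 5: Σ corner-gray over 5 cells = 2568  → 69.4235
row 6: Σ corner-gray over 5 cells = 3010  → 81.3726
row 7: Σ corner-gray over 5 cells = 2906  → 78.5610
row 8: Σ corner-gray over 5 cells = 2971  → 80.3182
Σ rows: total corner-gray = 24486  → 661.9564 mm³

661.956


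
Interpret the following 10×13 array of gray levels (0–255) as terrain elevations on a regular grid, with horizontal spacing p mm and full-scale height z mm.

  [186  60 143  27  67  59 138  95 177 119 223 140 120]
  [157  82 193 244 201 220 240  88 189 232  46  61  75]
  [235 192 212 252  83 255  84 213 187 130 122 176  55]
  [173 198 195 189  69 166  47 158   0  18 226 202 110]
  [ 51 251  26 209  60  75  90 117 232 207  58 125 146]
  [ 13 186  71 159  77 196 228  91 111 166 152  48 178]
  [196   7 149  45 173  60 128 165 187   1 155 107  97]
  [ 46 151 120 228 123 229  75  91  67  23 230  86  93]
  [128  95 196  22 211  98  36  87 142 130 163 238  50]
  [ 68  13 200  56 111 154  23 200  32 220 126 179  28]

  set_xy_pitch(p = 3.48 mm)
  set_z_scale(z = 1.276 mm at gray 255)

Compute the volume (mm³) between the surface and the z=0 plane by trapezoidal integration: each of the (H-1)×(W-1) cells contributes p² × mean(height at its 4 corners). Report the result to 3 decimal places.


height_mm = gray/255 × 1.276; cell vol = 3.48² × mean(4 corners)
unit = 3.48² × 1.276 / (4×255) = 0.0151499 mm³ per gray-sum
row 0: Σ corner-gray over 12 cells = 6626  → 100.3831
row 1: Σ corner-gray over 12 cells = 7926  → 120.0779
row 2: Σ corner-gray over 12 cells = 7321  → 110.9122
row 3: Σ corner-gray over 12 cells = 6316  → 95.6866
row 4: Σ corner-gray over 12 cells = 6258  → 94.8079
row 5: Σ corner-gray over 12 cells = 5808  → 87.9905
row 6: Σ corner-gray over 12 cells = 5632  → 85.3241
row 7: Σ corner-gray over 12 cells = 5999  → 90.8841
row 8: Σ corner-gray over 12 cells = 5738  → 86.9300
Σ rows: total corner-gray = 57624  → 872.9963 mm³

872.996


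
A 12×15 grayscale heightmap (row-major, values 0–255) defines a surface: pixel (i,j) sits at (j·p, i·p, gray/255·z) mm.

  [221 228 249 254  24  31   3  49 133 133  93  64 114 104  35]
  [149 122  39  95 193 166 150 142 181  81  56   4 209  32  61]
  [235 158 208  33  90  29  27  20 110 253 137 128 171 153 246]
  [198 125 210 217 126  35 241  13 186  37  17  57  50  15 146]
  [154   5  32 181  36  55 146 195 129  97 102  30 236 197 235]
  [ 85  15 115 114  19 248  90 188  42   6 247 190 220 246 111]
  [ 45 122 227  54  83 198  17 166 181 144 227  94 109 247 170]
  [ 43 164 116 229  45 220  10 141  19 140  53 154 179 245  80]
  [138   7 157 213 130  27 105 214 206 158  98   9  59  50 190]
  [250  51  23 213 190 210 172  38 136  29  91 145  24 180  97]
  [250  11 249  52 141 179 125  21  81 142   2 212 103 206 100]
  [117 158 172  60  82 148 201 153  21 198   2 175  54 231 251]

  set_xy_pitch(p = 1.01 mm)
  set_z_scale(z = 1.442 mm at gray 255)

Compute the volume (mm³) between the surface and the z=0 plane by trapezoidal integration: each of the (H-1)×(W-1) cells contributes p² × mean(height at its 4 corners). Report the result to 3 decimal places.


108.187

height_mm = gray/255 × 1.442; cell vol = 1.01² × mean(4 corners)
unit = 1.01² × 1.442 / (4×255) = 0.00144214 mm³ per gray-sum
row 0: Σ corner-gray over 14 cells = 6364  → 9.1778
row 1: Σ corner-gray over 14 cells = 6665  → 9.6119
row 2: Σ corner-gray over 14 cells = 6517  → 9.3984
row 3: Σ corner-gray over 14 cells = 6273  → 9.0466
row 4: Σ corner-gray over 14 cells = 6947  → 10.0186
row 5: Σ corner-gray over 14 cells = 7629  → 11.0021
row 6: Σ corner-gray over 14 cells = 7506  → 10.8247
row 7: Σ corner-gray over 14 cells = 6747  → 9.7301
row 8: Σ corner-gray over 14 cells = 6545  → 9.4388
row 9: Σ corner-gray over 14 cells = 6749  → 9.7330
row 10: Σ corner-gray over 14 cells = 7076  → 10.2046
Σ rows: total corner-gray = 75018  → 108.1866 mm³


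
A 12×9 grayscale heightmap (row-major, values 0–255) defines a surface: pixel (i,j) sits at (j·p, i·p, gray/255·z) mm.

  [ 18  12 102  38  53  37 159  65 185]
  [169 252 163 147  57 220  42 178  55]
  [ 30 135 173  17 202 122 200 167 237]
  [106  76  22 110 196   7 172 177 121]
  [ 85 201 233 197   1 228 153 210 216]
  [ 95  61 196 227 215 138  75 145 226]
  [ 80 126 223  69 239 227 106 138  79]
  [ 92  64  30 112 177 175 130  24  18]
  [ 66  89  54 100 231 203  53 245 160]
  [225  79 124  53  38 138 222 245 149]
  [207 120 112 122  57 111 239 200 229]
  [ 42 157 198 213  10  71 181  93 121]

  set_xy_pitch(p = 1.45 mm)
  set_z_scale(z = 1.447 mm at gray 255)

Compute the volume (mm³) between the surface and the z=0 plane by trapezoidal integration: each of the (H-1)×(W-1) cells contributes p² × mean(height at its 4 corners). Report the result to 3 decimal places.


height_mm = gray/255 × 1.447; cell vol = 1.45² × mean(4 corners)
unit = 1.45² × 1.447 / (4×255) = 0.00298266 mm³ per gray-sum
row 0: Σ corner-gray over 8 cells = 3477  → 10.3707
row 1: Σ corner-gray over 8 cells = 4641  → 13.8425
row 2: Σ corner-gray over 8 cells = 4046  → 12.0679
row 3: Σ corner-gray over 8 cells = 4494  → 13.4041
row 4: Σ corner-gray over 8 cells = 5182  → 15.4562
row 5: Σ corner-gray over 8 cells = 4850  → 14.4659
row 6: Σ corner-gray over 8 cells = 3949  → 11.7785
row 7: Σ corner-gray over 8 cells = 3710  → 11.0657
row 8: Σ corner-gray over 8 cells = 4348  → 12.9686
row 9: Σ corner-gray over 8 cells = 4530  → 13.5115
row 10: Σ corner-gray over 8 cells = 4367  → 13.0253
Σ rows: total corner-gray = 47594  → 141.9569 mm³

141.957


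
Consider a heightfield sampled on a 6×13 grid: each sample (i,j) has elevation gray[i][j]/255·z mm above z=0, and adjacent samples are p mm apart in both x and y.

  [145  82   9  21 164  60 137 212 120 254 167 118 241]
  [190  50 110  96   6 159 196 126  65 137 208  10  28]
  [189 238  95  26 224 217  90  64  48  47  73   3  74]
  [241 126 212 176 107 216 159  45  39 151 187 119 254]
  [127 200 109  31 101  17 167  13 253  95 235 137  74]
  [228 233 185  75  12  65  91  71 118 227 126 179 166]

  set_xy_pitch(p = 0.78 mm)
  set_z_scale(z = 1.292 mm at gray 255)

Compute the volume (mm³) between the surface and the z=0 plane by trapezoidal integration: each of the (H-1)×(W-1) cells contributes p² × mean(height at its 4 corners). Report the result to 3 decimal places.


22.594

height_mm = gray/255 × 1.292; cell vol = 0.78² × mean(4 corners)
unit = 0.78² × 1.292 / (4×255) = 0.00077064 mm³ per gray-sum
row 0: Σ corner-gray over 12 cells = 5618  → 4.3295
row 1: Σ corner-gray over 12 cells = 5057  → 3.8971
row 2: Σ corner-gray over 12 cells = 6082  → 4.6870
row 3: Σ corner-gray over 12 cells = 6486  → 4.9984
row 4: Σ corner-gray over 12 cells = 6075  → 4.6816
Σ rows: total corner-gray = 29318  → 22.5936 mm³


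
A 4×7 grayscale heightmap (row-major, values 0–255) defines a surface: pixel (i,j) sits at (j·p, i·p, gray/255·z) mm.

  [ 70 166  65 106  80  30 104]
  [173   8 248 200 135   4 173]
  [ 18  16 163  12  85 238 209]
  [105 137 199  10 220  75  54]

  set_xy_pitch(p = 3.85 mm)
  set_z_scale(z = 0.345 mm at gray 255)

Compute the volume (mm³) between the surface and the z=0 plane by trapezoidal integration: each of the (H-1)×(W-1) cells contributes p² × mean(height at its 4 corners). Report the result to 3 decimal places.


height_mm = gray/255 × 0.345; cell vol = 3.85² × mean(4 corners)
unit = 3.85² × 0.345 / (4×255) = 0.00501349 mm³ per gray-sum
row 0: Σ corner-gray over 6 cells = 2604  → 13.0551
row 1: Σ corner-gray over 6 cells = 2791  → 13.9927
row 2: Σ corner-gray over 6 cells = 2696  → 13.5164
Σ rows: total corner-gray = 8091  → 40.5642 mm³

40.564


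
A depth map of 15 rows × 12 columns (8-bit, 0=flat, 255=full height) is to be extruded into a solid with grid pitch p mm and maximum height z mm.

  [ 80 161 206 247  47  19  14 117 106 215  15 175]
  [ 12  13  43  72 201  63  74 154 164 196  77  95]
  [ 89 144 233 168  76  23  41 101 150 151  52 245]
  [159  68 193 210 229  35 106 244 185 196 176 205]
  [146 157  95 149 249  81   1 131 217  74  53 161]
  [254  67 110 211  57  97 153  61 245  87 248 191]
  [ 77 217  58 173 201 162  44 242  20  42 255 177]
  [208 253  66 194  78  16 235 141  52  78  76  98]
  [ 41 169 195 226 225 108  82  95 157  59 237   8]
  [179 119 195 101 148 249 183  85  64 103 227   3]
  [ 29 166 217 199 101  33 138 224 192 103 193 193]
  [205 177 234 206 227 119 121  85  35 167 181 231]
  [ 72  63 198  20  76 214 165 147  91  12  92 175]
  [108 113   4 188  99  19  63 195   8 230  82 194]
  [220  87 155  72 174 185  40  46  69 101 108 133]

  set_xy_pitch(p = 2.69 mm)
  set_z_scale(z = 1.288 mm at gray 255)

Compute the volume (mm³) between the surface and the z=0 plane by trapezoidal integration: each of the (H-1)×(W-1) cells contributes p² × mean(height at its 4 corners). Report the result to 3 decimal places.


739.376

height_mm = gray/255 × 1.288; cell vol = 2.69² × mean(4 corners)
unit = 2.69² × 1.288 / (4×255) = 0.00913735 mm³ per gray-sum
row 0: Σ corner-gray over 11 cells = 4770  → 43.5852
row 1: Σ corner-gray over 11 cells = 4833  → 44.1608
row 2: Σ corner-gray over 11 cells = 6260  → 57.1998
row 3: Σ corner-gray over 11 cells = 6369  → 58.1958
row 4: Σ corner-gray over 11 cells = 5838  → 53.3438
row 5: Σ corner-gray over 11 cells = 6199  → 56.6424
row 6: Σ corner-gray over 11 cells = 5766  → 52.6860
row 7: Σ corner-gray over 11 cells = 5839  → 53.3530
row 8: Σ corner-gray over 11 cells = 6285  → 57.4282
row 9: Σ corner-gray over 11 cells = 6484  → 59.2466
row 10: Σ corner-gray over 11 cells = 6894  → 62.9929
row 11: Σ corner-gray over 11 cells = 5943  → 54.3033
row 12: Σ corner-gray over 11 cells = 4707  → 43.0095
row 13: Σ corner-gray over 11 cells = 4731  → 43.2288
Σ rows: total corner-gray = 80918  → 739.3761 mm³
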